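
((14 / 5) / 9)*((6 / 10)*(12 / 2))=28 / 25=1.12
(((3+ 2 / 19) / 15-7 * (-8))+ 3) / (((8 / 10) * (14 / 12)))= 8437 / 133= 63.44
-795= -795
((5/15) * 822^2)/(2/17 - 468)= -1914438/3977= -481.38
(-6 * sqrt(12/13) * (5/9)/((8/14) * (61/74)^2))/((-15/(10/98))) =27380 * sqrt(39)/3047499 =0.06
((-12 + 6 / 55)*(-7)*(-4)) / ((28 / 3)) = -1962 / 55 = -35.67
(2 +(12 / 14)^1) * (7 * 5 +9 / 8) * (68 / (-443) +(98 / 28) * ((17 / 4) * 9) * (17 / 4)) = 11651793625 / 198464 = 58709.86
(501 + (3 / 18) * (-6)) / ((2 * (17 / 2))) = 500 / 17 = 29.41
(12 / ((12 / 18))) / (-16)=-1.12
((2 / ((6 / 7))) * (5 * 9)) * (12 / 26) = 630 / 13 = 48.46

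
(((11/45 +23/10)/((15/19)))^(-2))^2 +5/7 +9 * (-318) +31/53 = -380365636591845479320/132962827753190771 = -2860.69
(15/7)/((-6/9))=-45/14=-3.21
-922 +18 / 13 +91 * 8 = -2504 / 13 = -192.62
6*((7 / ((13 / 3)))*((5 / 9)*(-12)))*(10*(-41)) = 344400 / 13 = 26492.31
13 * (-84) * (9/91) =-108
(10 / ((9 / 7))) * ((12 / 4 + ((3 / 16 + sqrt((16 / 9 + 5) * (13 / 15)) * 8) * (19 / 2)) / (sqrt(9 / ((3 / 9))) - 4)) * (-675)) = -79800 * sqrt(3965) / 11 - 106400 * sqrt(11895) / 33 - 842625 / 44 - 448875 * sqrt(3) / 176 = -832023.46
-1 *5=-5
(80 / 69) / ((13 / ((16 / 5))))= 256 / 897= 0.29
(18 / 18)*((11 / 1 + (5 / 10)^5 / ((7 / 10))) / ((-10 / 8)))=-1237 / 140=-8.84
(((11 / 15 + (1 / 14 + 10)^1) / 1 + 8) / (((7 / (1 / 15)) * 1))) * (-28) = -7898 / 1575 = -5.01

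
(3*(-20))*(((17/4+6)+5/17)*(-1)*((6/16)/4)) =59.31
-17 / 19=-0.89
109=109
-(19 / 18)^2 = -361 / 324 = -1.11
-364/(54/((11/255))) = -2002/6885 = -0.29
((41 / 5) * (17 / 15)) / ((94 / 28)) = 9758 / 3525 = 2.77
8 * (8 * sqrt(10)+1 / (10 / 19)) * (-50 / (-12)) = 190 / 3+800 * sqrt(10) / 3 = 906.61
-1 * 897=-897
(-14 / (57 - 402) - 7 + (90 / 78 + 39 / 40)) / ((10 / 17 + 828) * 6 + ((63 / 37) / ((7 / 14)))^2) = -4033699633 / 4161085980480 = -0.00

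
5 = 5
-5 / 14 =-0.36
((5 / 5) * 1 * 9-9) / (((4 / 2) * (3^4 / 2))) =0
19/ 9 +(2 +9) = 118/ 9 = 13.11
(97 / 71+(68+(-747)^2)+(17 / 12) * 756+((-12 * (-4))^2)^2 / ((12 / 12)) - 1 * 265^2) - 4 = 411610882 / 71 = 5797336.37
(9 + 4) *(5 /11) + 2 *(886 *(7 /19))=137679 /209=658.75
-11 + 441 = 430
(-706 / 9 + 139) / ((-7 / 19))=-10355 / 63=-164.37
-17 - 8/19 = -331/19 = -17.42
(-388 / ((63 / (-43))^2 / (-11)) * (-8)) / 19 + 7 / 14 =-126189101 / 150822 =-836.68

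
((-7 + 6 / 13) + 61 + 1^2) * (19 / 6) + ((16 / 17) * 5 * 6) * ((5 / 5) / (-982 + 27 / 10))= 2280248819 / 12985518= 175.60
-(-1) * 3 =3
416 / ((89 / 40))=16640 / 89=186.97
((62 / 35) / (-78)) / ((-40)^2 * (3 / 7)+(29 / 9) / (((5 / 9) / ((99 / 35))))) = -155 / 4791969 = -0.00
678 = 678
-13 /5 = -2.60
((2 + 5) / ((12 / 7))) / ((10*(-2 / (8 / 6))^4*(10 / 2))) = 98 / 6075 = 0.02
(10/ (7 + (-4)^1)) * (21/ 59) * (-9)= -630/ 59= -10.68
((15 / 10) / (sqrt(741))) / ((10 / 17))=17 *sqrt(741) / 4940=0.09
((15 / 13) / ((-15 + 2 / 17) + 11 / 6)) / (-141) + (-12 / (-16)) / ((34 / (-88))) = -26828283 / 13825097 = -1.94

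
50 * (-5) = -250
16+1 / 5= 81 / 5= 16.20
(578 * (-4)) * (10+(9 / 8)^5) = -111764681 / 4096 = -27286.30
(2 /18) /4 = 1 /36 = 0.03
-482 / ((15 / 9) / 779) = -1126434 / 5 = -225286.80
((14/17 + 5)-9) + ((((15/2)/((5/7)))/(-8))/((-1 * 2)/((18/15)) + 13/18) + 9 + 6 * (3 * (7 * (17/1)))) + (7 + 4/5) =1466769/680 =2157.01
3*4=12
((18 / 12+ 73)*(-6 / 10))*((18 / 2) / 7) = -4023 / 70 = -57.47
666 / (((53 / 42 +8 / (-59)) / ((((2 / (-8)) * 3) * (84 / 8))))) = -25992981 / 5582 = -4656.57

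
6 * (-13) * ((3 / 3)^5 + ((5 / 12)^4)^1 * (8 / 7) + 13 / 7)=-97435 / 432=-225.54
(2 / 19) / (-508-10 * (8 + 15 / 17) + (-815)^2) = 34 / 214351901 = 0.00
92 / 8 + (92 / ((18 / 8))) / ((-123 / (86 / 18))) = 197501 / 19926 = 9.91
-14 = -14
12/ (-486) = -2/ 81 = -0.02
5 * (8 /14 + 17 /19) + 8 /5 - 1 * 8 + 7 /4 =7131 /2660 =2.68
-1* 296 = -296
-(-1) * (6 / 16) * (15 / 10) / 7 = 9 / 112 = 0.08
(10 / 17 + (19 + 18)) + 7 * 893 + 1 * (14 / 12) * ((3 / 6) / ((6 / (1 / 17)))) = 7697239 / 1224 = 6288.59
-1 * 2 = -2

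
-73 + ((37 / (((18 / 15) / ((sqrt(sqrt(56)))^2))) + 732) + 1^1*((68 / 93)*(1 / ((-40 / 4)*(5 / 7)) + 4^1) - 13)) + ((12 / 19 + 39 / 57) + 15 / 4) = 884.62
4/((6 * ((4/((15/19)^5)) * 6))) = 84375/9904396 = 0.01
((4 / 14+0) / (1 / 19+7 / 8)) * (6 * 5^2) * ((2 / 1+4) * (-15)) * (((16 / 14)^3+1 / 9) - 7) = 22437.60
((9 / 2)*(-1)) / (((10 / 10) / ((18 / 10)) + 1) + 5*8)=-81 / 748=-0.11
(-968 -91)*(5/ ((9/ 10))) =-17650/ 3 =-5883.33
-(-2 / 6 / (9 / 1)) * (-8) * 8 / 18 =-32 / 243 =-0.13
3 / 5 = 0.60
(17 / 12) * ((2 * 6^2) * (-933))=-95166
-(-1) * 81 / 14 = 81 / 14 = 5.79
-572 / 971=-0.59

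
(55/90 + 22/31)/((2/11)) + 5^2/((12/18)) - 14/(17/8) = 724277/18972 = 38.18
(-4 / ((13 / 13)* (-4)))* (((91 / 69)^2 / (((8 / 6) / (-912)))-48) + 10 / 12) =-3925843 / 3174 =-1236.88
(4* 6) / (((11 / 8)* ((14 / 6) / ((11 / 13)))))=576 / 91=6.33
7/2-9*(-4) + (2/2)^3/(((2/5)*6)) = 39.92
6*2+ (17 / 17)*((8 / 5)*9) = 132 / 5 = 26.40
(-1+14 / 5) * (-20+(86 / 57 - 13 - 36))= -11541 / 95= -121.48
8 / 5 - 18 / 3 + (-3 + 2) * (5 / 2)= -69 / 10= -6.90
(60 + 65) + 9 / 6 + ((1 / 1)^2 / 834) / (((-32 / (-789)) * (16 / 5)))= 18006819 / 142336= 126.51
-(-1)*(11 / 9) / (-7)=-11 / 63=-0.17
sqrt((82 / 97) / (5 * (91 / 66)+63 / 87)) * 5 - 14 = -12.33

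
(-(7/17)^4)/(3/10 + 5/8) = -96040/3090277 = -0.03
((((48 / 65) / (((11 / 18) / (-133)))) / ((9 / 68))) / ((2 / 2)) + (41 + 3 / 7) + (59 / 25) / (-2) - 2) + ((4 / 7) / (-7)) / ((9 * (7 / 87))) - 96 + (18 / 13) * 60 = -8748525833 / 7357350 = -1189.09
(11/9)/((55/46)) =46/45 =1.02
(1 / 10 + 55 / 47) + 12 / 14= 6999 / 3290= 2.13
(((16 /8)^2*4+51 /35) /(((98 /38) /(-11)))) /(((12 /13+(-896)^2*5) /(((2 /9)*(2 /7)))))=-1660087 /1409529463335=-0.00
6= 6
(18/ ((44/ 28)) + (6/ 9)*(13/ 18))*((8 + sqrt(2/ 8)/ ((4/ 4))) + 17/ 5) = 84371/ 594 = 142.04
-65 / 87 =-0.75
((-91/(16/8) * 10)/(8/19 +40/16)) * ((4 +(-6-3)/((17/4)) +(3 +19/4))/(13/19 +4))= -107587025/335886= -320.31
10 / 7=1.43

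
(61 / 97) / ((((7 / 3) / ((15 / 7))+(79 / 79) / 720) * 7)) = 8784 / 106603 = 0.08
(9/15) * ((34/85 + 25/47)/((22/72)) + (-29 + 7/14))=-394731/25850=-15.27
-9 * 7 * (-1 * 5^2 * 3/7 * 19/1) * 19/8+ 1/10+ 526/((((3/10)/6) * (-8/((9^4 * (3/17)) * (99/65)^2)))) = -80477744753/22984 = -3501468.18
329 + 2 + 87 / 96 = 10621 / 32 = 331.91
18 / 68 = 9 / 34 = 0.26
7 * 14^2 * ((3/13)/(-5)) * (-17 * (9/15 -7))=-2239104/325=-6889.55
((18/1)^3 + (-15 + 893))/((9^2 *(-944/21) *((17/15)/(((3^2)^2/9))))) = -117425/8024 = -14.63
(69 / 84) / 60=23 / 1680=0.01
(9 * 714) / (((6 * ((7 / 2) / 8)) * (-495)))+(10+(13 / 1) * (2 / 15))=224 / 33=6.79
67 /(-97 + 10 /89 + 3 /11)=-65593 /94586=-0.69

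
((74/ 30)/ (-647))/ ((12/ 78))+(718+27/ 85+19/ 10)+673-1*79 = 43364422/ 32997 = 1314.19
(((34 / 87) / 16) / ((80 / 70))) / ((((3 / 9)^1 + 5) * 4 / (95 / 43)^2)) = 1073975 / 219631616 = 0.00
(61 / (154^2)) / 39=61 / 924924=0.00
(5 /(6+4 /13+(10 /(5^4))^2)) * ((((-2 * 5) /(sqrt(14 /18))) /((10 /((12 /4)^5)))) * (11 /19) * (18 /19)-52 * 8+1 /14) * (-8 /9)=5923125000 * sqrt(7) /147175007+1314218750 /4484557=399.53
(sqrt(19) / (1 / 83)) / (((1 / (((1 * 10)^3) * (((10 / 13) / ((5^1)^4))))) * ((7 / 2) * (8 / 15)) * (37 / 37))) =4980 * sqrt(19) / 91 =238.54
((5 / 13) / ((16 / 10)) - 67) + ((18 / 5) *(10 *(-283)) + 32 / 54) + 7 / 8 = -7197811 / 702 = -10253.29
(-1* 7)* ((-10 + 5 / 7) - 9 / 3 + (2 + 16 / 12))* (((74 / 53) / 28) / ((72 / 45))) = 1.95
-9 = -9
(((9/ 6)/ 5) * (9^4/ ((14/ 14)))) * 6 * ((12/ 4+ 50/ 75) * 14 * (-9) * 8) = -218245104/ 5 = -43649020.80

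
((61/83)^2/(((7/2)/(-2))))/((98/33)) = -0.10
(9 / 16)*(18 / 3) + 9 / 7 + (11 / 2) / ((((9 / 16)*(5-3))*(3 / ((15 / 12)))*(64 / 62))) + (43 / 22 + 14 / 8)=687809 / 66528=10.34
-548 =-548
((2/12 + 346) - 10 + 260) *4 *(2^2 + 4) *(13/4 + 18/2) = 701092/3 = 233697.33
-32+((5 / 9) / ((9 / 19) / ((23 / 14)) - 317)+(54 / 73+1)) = -2751749548 / 90930771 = -30.26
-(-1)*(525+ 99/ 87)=15258/ 29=526.14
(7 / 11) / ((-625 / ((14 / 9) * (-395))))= 7742 / 12375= 0.63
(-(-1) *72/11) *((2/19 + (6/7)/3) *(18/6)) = 11232/1463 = 7.68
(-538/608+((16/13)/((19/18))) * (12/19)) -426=-31998635/75088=-426.15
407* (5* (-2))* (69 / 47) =-280830 / 47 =-5975.11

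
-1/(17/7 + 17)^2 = -49/18496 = -0.00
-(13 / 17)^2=-169 / 289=-0.58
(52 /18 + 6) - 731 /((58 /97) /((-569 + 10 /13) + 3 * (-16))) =753372.25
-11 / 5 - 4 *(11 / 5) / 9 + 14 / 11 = -943 / 495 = -1.91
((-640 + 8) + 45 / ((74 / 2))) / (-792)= 23339 / 29304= 0.80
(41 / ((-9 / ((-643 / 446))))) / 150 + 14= 8455763 / 602100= 14.04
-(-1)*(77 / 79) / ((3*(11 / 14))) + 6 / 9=256 / 237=1.08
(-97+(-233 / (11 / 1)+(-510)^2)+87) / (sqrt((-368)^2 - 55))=2860757 * sqrt(89) / 38181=706.85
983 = 983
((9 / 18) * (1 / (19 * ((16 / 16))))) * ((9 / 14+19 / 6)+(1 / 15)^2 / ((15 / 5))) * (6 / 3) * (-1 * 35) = -18007 / 2565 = -7.02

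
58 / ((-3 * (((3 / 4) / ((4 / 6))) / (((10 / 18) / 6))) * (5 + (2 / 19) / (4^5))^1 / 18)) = -22568960 / 3939921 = -5.73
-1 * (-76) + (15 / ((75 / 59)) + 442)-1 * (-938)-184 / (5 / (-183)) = 41011 / 5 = 8202.20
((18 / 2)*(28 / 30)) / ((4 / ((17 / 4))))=357 / 40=8.92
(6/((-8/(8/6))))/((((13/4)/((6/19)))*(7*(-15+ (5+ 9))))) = 0.01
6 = 6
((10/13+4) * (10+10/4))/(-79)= -0.75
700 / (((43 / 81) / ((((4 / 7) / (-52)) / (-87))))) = 2700 / 16211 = 0.17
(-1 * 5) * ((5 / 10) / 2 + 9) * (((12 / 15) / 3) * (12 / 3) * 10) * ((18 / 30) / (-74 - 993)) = 296 / 1067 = 0.28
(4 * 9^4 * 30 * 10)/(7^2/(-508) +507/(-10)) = -19997928000/129023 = -154995.06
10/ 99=0.10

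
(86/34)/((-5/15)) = -129/17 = -7.59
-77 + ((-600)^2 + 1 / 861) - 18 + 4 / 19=5887689358 / 16359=359905.21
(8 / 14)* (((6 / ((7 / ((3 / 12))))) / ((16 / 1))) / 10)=3 / 3920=0.00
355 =355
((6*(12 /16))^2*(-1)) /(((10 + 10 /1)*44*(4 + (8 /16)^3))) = -27 /4840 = -0.01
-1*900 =-900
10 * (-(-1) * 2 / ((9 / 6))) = 40 / 3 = 13.33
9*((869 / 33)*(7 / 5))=1659 / 5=331.80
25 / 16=1.56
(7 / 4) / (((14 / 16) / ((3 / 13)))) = 6 / 13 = 0.46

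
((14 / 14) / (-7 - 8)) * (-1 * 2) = 2 / 15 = 0.13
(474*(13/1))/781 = 6162/781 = 7.89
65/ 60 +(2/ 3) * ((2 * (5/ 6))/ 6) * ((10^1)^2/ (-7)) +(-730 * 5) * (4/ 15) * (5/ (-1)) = 3678019/ 756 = 4865.10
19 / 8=2.38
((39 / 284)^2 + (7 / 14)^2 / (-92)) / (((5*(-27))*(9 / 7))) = -104797 / 1126965960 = -0.00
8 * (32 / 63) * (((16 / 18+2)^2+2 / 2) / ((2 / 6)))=113.93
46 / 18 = 23 / 9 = 2.56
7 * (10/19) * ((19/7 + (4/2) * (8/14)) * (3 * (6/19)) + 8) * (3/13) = 46500/4693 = 9.91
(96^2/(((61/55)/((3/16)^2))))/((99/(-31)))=-5580/61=-91.48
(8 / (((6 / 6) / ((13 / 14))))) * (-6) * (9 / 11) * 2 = -72.94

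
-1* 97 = -97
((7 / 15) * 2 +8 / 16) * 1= 43 / 30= 1.43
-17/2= -8.50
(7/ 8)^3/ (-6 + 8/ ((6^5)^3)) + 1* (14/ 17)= 609656360614/ 856408364761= 0.71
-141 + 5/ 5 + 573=433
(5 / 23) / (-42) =-0.01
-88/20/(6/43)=-473/15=-31.53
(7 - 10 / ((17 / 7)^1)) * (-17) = -49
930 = 930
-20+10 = -10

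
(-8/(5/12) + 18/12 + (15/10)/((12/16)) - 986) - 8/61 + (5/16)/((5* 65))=-63556107/63440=-1001.83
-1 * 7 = -7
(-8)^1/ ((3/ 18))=-48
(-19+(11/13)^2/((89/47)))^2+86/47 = 3706677762374/10632889007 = 348.60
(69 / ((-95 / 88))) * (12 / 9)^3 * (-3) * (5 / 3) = 129536 / 171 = 757.52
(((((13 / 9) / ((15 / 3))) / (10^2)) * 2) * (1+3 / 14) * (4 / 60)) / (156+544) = 221 / 330750000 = 0.00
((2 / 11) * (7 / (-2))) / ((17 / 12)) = -84 / 187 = -0.45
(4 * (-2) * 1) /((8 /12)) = -12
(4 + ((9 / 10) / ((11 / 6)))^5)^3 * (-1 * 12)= -100012687985636881541623933716 / 127479497357655364990234375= -784.54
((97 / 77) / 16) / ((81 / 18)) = 97 / 5544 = 0.02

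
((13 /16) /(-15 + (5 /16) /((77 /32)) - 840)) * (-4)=1001 /263300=0.00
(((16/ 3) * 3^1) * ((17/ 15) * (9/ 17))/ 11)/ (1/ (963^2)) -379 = 44492867/ 55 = 808961.22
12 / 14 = 6 / 7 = 0.86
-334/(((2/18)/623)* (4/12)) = -5618214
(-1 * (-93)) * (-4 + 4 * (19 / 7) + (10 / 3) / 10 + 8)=9889 / 7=1412.71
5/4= 1.25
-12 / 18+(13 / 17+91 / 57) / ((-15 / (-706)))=1605638 / 14535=110.47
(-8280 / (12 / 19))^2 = 171872100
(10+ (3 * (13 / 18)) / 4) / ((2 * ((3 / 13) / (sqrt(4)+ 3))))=16445 / 144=114.20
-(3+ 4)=-7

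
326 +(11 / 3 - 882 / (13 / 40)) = -92983 / 39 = -2384.18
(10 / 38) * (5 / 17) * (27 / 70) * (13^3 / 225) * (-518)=-243867 / 1615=-151.00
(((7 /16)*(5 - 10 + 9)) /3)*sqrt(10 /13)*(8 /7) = 2*sqrt(130) /39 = 0.58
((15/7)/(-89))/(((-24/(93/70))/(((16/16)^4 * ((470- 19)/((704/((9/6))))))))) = 11439/8931328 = 0.00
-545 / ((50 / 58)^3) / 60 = -2658401 / 187500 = -14.18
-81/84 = -27/28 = -0.96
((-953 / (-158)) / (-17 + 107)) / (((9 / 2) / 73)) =69569 / 63990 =1.09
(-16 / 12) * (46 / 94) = -92 / 141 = -0.65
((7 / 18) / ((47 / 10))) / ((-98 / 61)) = -0.05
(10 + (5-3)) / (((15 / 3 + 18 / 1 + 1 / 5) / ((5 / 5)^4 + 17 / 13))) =450 / 377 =1.19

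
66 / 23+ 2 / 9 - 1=433 / 207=2.09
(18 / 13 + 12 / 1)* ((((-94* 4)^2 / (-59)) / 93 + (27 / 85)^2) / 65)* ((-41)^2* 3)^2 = -1500774392049980634 / 11166273625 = -134402437.42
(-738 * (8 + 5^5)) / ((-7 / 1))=2312154 / 7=330307.71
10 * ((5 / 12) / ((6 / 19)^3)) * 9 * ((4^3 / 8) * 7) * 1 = 1200325 / 18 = 66684.72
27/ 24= 9/ 8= 1.12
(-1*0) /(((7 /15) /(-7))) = 0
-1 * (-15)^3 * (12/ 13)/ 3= 13500/ 13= 1038.46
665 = 665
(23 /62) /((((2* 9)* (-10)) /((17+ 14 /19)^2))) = -0.65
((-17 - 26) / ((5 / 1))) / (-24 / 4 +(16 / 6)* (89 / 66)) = 4257 / 1190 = 3.58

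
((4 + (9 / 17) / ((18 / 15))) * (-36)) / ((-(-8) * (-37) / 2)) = 1.08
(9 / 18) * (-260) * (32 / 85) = -832 / 17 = -48.94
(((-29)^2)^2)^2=500246412961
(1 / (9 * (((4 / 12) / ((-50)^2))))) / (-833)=-2500 / 2499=-1.00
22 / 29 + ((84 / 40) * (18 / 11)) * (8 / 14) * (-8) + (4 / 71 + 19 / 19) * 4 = -1214566 / 113245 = -10.73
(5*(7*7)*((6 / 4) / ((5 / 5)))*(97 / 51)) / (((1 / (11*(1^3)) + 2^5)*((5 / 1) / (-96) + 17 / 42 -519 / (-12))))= 29278480 / 58611767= 0.50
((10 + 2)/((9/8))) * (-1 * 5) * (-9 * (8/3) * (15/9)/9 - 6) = 15040/27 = 557.04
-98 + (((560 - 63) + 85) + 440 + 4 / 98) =45278 / 49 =924.04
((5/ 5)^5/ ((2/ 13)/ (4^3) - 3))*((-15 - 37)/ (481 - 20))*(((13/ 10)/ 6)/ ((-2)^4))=4394/ 8623005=0.00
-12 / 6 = -2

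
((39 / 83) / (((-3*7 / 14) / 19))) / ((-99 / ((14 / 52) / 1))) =133 / 8217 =0.02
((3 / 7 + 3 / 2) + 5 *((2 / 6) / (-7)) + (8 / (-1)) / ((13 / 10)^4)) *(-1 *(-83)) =-110570027 / 1199562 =-92.18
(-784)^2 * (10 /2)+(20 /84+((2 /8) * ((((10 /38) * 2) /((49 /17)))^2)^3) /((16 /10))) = 6003734853074157447713705 /1953526651635207243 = 3073280.24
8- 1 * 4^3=-56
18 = 18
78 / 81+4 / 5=238 / 135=1.76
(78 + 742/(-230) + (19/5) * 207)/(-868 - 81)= -99058/109135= -0.91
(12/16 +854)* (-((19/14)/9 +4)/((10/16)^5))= -7324209152/196875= -37202.33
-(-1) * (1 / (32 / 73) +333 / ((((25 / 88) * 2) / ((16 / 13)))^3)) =3720529956709 / 1098500000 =3386.92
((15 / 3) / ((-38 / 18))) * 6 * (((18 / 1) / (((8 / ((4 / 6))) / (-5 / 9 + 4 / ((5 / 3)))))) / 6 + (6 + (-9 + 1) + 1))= 7.66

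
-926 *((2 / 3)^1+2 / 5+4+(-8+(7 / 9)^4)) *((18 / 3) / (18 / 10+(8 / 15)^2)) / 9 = 779904980 / 1025703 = 760.36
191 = 191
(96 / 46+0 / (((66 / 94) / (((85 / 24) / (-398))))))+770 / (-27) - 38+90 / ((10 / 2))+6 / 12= -57047 / 1242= -45.93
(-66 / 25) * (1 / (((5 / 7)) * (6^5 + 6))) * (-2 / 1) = 154 / 162125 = 0.00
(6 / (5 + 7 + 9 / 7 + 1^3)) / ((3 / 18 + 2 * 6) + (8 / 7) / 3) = 441 / 13175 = 0.03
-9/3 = -3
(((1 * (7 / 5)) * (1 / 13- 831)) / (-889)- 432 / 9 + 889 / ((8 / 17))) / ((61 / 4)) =121674311 / 1007110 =120.82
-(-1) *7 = 7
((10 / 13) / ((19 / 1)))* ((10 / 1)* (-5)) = -500 / 247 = -2.02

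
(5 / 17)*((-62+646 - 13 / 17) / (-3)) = -16525 / 289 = -57.18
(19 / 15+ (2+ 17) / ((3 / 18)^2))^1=685.27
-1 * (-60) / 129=20 / 43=0.47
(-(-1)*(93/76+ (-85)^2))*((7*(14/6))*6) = 26910457/38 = 708169.92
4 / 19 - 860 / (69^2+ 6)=2728 / 90573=0.03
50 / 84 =25 / 42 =0.60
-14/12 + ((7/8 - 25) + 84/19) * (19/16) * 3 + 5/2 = -26443/384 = -68.86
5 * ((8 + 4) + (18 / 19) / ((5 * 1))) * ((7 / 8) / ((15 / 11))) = 39.11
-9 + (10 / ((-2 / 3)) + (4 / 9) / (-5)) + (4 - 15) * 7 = -4549 / 45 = -101.09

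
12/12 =1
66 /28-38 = -499 /14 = -35.64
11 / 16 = 0.69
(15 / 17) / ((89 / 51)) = 45 / 89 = 0.51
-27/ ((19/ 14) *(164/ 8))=-756/ 779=-0.97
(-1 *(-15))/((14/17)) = 255/14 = 18.21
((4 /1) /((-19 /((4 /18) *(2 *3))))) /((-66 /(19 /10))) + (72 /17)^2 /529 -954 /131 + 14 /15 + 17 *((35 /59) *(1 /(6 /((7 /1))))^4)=1042386811919471 /84225677508720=12.38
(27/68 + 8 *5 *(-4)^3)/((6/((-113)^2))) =-2222482757/408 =-5447261.66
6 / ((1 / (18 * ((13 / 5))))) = 1404 / 5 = 280.80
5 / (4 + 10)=5 / 14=0.36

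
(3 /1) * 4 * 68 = 816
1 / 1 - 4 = -3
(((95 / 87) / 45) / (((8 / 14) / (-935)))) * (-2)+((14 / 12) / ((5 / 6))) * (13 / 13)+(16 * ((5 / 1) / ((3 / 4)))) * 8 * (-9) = -59501663 / 7830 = -7599.19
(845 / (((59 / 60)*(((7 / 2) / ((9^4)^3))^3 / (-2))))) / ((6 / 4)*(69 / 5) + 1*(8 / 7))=-182750377108546582828847279560155663792000 / 4420339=-41343068282443175247158030000000000.00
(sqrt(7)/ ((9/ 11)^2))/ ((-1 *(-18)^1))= 121 *sqrt(7)/ 1458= 0.22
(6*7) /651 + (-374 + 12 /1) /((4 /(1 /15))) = -5551 /930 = -5.97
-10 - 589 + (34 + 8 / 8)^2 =626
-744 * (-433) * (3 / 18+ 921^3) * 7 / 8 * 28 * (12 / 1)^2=887908674818767392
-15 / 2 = -7.50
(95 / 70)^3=6859 / 2744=2.50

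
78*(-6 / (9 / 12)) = -624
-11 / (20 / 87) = -47.85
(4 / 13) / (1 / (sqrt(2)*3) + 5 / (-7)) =-2520 / 5213-588*sqrt(2) / 5213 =-0.64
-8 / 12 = -0.67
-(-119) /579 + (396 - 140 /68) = 3879586 /9843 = 394.15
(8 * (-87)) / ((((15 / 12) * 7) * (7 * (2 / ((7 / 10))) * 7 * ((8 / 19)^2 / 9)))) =-282663 / 9800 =-28.84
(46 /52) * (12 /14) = 69 /91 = 0.76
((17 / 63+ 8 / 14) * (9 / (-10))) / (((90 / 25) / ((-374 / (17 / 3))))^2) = -32065 / 126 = -254.48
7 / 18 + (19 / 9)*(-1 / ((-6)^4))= 4517 / 11664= 0.39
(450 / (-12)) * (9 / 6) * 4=-225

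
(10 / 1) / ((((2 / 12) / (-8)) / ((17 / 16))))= -510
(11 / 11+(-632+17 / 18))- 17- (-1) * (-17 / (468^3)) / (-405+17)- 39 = -27285289769071 / 39771254016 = -686.06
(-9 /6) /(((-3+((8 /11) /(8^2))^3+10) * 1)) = -1022208 /4770305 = -0.21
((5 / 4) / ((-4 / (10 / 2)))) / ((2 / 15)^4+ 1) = -1265625 / 810256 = -1.56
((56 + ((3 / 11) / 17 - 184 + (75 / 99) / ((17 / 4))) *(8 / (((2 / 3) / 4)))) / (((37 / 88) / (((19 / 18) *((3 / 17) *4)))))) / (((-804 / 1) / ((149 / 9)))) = 2062689248 / 6447879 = 319.90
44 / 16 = 11 / 4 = 2.75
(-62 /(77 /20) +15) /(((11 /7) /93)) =-65.33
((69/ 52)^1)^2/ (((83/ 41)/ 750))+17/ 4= 73677293/ 112216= 656.57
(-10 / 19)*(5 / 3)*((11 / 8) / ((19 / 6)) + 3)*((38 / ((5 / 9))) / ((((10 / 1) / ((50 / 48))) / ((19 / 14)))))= -6525 / 224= -29.13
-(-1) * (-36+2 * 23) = 10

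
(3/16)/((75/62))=31/200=0.16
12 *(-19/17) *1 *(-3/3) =228/17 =13.41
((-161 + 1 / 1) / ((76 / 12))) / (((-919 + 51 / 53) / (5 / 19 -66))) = -1985910 / 1097801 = -1.81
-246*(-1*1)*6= 1476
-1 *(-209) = 209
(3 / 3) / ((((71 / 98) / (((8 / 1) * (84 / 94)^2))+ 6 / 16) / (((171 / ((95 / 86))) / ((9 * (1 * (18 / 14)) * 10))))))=46252864 / 16886375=2.74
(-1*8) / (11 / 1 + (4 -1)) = -0.57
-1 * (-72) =72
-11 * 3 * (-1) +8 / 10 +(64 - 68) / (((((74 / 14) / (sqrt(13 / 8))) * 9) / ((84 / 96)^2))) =169 / 5 - 343 * sqrt(26) / 21312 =33.72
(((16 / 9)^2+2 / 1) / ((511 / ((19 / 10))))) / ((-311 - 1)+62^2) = 3971 / 730965060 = 0.00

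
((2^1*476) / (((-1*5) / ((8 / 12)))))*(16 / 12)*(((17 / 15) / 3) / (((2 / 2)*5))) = -12.79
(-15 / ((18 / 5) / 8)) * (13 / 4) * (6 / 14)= -325 / 7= -46.43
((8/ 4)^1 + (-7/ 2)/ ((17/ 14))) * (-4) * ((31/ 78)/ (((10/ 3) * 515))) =0.00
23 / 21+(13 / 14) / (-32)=1433 / 1344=1.07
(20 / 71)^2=400 / 5041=0.08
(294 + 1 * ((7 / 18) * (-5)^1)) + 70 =6517 / 18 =362.06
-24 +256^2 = 65512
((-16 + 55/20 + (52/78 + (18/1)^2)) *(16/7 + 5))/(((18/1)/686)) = 3112921/36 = 86470.03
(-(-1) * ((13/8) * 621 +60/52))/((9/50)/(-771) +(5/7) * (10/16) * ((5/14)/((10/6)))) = 22052231950/2083029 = 10586.62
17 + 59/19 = 382/19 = 20.11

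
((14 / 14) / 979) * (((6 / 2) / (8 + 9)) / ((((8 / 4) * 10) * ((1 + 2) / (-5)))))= -1 / 66572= -0.00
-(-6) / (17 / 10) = 60 / 17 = 3.53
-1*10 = -10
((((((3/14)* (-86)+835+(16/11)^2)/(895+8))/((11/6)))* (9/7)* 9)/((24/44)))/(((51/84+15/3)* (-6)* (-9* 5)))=1386856/200133395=0.01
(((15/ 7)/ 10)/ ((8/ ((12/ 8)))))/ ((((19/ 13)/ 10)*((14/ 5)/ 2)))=2925/ 14896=0.20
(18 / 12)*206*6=1854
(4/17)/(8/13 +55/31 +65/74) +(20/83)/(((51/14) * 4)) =36524702/412535481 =0.09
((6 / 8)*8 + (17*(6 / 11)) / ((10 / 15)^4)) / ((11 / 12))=57.76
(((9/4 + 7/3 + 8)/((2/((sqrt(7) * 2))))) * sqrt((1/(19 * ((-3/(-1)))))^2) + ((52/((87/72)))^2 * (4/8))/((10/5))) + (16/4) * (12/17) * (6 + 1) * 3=151 * sqrt(7)/684 + 7467120/14297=522.87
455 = 455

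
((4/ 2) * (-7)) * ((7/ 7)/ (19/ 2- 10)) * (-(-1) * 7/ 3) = 196/ 3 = 65.33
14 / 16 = 0.88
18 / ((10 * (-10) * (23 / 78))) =-351 / 575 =-0.61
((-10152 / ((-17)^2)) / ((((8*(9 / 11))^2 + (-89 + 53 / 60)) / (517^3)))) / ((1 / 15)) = 1608313649.91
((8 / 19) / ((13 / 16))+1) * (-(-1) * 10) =15.18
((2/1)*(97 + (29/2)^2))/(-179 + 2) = -1229/354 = -3.47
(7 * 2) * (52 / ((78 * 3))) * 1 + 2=46 / 9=5.11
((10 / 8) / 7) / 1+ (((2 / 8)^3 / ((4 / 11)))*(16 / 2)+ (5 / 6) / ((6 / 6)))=911 / 672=1.36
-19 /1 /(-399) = 0.05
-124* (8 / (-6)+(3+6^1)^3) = -270692 / 3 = -90230.67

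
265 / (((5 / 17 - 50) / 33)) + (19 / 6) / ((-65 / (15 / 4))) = -238111 / 1352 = -176.12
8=8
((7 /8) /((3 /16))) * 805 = 3756.67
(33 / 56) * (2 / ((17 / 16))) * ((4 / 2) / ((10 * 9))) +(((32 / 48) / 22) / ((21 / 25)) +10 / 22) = 4336 / 8415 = 0.52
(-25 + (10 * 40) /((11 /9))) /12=3325 /132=25.19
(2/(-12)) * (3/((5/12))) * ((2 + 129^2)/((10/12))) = -599148/25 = -23965.92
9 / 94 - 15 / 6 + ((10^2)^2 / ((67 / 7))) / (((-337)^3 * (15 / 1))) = -869289696889 / 361562697591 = -2.40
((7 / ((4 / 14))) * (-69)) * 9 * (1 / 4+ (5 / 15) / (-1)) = 10143 / 8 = 1267.88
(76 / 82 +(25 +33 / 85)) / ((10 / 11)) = 504394 / 17425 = 28.95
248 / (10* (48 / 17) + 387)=4216 / 7059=0.60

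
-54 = -54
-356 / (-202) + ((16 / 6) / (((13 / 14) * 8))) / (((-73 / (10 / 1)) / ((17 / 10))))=482728 / 287547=1.68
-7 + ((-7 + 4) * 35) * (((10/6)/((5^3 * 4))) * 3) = -161/20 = -8.05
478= 478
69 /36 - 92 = -1081 /12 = -90.08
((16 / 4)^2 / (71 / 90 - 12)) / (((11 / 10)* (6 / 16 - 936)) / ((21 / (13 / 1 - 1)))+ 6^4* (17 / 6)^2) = -0.00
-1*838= -838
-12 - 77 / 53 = -13.45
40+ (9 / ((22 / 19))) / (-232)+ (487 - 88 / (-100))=67353213 / 127600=527.85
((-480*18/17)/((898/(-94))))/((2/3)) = 609120/7633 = 79.80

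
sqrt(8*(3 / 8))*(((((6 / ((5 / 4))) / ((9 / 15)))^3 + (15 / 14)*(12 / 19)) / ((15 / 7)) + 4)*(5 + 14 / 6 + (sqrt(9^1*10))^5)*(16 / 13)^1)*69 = 561263296*sqrt(3) / 3705 + 123988164480*sqrt(30) / 247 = 2749700221.04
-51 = -51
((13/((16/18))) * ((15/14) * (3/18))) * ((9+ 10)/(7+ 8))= 741/224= 3.31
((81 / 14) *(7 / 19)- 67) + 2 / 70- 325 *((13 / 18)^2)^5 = -183747857662052069 / 2374360705704960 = -77.39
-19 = -19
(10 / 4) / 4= 5 / 8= 0.62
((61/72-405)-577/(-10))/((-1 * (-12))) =-124723/4320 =-28.87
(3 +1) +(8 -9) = 3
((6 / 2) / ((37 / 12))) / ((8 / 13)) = 1.58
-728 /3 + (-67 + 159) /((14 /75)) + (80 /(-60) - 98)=1056 /7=150.86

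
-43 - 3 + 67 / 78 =-3521 / 78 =-45.14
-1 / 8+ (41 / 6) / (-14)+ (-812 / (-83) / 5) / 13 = -0.46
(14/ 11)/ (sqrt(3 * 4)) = 7 * sqrt(3)/ 33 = 0.37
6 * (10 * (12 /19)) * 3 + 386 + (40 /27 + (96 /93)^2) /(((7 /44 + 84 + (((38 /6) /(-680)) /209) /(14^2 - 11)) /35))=28749507422610694 /57413644170219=500.74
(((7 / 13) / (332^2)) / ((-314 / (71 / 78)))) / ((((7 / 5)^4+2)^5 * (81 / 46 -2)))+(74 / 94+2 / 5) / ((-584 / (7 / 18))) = -1698264655598864537234344084889 / 2148109160377637877325938988544160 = -0.00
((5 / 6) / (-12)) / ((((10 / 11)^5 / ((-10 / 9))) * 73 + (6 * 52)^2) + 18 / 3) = -161051 / 225673125840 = -0.00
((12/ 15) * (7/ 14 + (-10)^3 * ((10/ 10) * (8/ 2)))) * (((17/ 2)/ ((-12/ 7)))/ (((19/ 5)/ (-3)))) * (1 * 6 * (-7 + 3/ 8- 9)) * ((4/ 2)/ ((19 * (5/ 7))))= 26301975/ 152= 173039.31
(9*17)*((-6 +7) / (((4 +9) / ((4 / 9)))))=68 / 13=5.23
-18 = -18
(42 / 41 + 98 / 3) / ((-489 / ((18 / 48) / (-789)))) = 518 / 15818661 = 0.00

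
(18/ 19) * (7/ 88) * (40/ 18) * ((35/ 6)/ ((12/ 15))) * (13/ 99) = 0.16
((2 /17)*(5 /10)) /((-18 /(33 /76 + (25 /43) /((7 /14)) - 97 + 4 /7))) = 2169367 /7000056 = 0.31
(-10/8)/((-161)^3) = 5/16693124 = 0.00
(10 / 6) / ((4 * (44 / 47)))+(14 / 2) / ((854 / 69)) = 32551 / 32208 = 1.01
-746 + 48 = -698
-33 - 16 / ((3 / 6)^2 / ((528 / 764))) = -14751 / 191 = -77.23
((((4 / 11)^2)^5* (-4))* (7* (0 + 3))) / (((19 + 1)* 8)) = -2752512 / 129687123005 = -0.00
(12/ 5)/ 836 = 3/ 1045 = 0.00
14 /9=1.56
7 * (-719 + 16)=-4921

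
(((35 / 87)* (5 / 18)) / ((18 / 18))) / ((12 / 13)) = 2275 / 18792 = 0.12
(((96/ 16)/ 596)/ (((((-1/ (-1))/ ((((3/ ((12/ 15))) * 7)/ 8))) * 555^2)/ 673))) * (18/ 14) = 6057/ 65273920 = 0.00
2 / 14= 1 / 7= 0.14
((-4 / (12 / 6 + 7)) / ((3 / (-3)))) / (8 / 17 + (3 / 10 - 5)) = -680 / 6471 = -0.11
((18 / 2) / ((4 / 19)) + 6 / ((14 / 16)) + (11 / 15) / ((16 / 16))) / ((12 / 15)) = 21143 / 336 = 62.93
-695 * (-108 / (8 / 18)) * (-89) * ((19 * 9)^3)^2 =-375800840583334688565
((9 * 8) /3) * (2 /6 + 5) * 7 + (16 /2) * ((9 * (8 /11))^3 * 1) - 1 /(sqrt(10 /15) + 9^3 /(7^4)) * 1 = 41522148481937 /13223856349 - 5764801 * sqrt(6) /9935279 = 3138.52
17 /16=1.06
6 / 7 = 0.86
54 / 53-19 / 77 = 3151 / 4081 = 0.77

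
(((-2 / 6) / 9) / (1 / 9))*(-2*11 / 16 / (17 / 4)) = 11 / 102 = 0.11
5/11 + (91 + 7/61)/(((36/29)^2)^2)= 21877014329/563511168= 38.82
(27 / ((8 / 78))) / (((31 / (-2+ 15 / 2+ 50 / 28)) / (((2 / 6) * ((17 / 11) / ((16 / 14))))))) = 304317 / 10912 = 27.89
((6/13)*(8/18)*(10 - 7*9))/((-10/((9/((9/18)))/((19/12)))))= 15264/1235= 12.36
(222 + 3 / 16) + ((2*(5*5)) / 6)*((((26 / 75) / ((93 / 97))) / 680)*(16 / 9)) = 2276364979 / 10244880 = 222.20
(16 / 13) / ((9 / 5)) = 80 / 117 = 0.68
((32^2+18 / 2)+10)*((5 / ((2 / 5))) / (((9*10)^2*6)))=1043 / 3888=0.27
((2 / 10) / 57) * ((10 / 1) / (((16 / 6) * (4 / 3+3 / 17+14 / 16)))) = 102 / 18487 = 0.01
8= 8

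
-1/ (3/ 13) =-4.33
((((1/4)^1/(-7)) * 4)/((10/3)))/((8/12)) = -9/140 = -0.06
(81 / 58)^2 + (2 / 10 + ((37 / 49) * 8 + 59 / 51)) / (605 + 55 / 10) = 100719103547 / 51322512780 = 1.96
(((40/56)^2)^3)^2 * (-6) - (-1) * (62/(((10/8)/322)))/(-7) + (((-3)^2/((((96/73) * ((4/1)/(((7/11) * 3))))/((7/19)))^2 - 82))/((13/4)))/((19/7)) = -722691558069679720511048/316727577772146168355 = -2281.74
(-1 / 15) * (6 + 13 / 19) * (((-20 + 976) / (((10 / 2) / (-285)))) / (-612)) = -39.68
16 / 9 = 1.78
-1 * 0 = 0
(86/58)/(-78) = -0.02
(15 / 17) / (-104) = -15 / 1768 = -0.01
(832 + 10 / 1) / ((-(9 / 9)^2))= -842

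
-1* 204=-204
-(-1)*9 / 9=1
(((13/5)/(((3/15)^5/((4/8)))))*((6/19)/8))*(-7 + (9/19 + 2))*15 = -15721875/1444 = -10887.73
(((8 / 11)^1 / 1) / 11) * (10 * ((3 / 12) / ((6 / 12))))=40 / 121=0.33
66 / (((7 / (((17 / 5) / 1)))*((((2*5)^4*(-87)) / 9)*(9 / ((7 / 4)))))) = -187 / 2900000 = -0.00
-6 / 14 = -3 / 7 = -0.43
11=11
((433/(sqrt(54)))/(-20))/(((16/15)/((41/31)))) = -17753* sqrt(6)/11904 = -3.65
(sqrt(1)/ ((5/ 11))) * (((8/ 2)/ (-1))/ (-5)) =44/ 25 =1.76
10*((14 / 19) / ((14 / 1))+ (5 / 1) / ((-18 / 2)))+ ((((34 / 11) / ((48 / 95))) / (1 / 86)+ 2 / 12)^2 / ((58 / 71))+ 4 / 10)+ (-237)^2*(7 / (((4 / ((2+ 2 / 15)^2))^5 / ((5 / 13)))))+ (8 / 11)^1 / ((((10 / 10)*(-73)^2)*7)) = 8317583629840282319245545667 / 13257881618794312500000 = 627368.98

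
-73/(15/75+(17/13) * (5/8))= -37960/529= -71.76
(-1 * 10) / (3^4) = -10 / 81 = -0.12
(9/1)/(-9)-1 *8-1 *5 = -14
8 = 8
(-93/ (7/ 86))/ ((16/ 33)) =-131967/ 56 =-2356.55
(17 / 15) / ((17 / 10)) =2 / 3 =0.67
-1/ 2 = -0.50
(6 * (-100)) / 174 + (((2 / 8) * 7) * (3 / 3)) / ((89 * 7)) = -35571 / 10324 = -3.45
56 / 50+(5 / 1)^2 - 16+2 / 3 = 10.79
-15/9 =-1.67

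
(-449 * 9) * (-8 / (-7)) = -32328 / 7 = -4618.29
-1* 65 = -65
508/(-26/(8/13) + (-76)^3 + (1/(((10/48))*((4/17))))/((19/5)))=-38608/33364979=-0.00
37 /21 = 1.76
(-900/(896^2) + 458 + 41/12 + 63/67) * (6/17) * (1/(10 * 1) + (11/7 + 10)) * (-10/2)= -9522.98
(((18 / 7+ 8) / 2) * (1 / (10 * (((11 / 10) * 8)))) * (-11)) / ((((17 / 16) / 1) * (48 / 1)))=-37 / 2856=-0.01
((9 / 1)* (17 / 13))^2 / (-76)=-23409 / 12844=-1.82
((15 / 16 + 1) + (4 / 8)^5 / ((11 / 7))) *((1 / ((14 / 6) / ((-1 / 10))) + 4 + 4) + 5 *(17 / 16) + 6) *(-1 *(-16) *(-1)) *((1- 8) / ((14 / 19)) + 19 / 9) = 1426919 / 320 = 4459.12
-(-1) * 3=3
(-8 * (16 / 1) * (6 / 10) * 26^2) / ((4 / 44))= -571084.80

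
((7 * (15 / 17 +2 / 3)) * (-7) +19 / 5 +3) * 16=-281936 / 255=-1105.63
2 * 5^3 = 250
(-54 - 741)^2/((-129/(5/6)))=-351125/86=-4082.85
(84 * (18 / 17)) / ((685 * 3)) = 504 / 11645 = 0.04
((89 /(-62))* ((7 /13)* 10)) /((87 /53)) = -165095 /35061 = -4.71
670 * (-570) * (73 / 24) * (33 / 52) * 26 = -76666425 / 4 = -19166606.25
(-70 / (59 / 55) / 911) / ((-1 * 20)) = 385 / 107498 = 0.00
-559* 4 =-2236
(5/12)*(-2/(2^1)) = -5/12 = -0.42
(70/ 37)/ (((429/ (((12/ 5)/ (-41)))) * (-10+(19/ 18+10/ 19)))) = 19152/ 624544349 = 0.00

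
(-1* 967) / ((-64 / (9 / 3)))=2901 / 64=45.33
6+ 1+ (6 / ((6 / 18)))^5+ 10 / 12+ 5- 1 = 11337479 / 6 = 1889579.83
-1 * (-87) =87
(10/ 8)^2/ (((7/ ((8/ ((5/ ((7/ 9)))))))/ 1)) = 0.28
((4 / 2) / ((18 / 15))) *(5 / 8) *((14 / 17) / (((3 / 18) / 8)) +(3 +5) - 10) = 7975 / 204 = 39.09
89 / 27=3.30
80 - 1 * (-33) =113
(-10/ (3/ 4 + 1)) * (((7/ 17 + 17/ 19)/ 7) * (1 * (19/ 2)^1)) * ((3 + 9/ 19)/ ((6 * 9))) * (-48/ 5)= 297088/ 47481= 6.26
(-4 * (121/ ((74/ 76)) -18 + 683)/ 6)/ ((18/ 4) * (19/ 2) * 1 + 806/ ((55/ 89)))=-0.39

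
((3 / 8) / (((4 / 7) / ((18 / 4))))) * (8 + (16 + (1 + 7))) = 189 / 2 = 94.50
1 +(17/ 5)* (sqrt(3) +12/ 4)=17* sqrt(3)/ 5 +56/ 5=17.09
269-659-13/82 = -31993/82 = -390.16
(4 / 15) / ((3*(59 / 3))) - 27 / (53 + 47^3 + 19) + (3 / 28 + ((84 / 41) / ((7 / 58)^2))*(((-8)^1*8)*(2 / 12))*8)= -36197766806977 / 3015864060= -12002.45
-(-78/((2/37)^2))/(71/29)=10903.80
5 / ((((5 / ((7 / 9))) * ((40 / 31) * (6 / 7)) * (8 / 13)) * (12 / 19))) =375193 / 207360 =1.81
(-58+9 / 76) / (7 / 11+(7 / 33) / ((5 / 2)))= -725835 / 9044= -80.26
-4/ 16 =-1/ 4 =-0.25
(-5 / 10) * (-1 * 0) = 0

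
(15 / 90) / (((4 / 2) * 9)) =1 / 108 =0.01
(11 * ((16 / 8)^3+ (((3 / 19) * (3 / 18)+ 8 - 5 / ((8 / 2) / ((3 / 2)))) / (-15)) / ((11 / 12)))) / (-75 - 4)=-1.05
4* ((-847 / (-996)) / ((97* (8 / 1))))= 847 / 193224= 0.00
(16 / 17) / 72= 2 / 153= 0.01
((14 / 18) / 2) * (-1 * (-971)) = 6797 / 18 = 377.61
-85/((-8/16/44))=7480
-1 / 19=-0.05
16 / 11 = 1.45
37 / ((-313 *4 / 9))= -333 / 1252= -0.27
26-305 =-279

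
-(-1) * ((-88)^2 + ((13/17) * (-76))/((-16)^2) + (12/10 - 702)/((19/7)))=773709911/103360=7485.58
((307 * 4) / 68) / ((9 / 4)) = 1228 / 153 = 8.03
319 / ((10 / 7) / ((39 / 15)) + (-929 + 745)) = -29029 / 16694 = -1.74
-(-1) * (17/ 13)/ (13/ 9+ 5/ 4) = 612/ 1261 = 0.49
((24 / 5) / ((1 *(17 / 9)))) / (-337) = -216 / 28645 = -0.01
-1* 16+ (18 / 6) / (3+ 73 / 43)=-3103 / 202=-15.36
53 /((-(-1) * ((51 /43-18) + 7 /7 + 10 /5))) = -2279 /594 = -3.84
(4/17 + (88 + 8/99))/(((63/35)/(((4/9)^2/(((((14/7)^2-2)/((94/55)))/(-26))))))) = -2906131072/13495977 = -215.33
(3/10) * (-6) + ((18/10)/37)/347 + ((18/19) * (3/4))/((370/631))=-0.59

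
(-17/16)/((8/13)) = -221/128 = -1.73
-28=-28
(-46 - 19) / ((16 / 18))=-585 / 8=-73.12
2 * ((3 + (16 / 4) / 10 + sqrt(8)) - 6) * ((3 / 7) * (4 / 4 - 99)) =1092 / 5 - 168 * sqrt(2) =-19.19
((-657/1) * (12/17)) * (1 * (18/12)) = -695.65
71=71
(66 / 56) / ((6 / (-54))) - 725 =-20597 / 28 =-735.61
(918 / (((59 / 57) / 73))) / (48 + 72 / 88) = 14005926 / 10561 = 1326.19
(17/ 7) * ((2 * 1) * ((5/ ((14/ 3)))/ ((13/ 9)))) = 3.60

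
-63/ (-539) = 9/ 77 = 0.12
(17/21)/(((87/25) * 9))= 425/16443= 0.03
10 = 10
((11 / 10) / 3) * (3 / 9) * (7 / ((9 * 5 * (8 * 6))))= 77 / 194400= 0.00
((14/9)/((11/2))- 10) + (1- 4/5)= -4711/495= -9.52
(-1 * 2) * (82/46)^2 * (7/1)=-23534/529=-44.49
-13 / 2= -6.50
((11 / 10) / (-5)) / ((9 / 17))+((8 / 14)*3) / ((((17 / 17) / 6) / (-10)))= -325309 / 3150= -103.27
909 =909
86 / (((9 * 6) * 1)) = 43 / 27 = 1.59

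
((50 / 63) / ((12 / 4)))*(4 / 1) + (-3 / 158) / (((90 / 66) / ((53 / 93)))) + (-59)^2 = 16117052681 / 4628610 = 3482.05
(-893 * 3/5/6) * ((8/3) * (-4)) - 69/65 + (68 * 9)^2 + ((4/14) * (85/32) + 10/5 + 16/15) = 546726977/1456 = 375499.30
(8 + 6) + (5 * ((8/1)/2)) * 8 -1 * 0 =174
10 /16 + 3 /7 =59 /56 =1.05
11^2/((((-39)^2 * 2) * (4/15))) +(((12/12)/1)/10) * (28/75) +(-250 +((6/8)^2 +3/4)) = -251980019/1014000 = -248.50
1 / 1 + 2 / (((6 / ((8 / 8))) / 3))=2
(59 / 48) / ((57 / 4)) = 59 / 684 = 0.09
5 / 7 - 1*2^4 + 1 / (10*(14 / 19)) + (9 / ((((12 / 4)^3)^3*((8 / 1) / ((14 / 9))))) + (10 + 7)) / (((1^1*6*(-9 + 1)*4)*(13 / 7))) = -14932862489 / 982575360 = -15.20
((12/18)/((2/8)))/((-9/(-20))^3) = 64000/2187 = 29.26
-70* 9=-630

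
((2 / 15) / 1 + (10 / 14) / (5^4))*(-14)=-706 / 375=-1.88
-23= -23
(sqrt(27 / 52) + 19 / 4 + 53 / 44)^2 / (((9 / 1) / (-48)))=-905440 / 4719 - 1048 * sqrt(39) / 143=-237.64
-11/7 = -1.57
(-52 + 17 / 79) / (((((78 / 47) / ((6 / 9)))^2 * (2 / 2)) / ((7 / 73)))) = -63259133 / 78944463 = -0.80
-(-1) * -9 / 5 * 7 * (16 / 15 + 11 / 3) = -1491 / 25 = -59.64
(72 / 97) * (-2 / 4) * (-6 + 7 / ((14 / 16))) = -72 / 97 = -0.74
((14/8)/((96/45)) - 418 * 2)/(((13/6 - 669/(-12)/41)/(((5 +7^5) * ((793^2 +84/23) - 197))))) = -19977220520679339/7981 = -2503097421460.89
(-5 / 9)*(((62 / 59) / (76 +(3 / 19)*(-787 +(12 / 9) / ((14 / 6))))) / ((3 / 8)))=329840 / 10206351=0.03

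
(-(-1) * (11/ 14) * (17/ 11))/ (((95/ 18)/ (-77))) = -1683/ 95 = -17.72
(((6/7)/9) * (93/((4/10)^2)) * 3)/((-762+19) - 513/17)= -1275/5936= -0.21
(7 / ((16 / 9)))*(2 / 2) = 63 / 16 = 3.94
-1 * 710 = -710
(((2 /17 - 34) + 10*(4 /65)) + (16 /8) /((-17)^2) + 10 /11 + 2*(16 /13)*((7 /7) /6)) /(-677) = 3960040 /83935137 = 0.05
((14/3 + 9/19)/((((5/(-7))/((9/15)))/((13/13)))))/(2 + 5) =-293/475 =-0.62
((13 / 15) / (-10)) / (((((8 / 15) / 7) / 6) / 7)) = -47.78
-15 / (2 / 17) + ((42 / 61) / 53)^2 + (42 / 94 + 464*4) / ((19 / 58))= 103411114526441 / 18667788154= 5539.55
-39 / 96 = -13 / 32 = -0.41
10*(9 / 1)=90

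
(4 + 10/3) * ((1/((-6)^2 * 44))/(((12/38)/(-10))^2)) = 9025/1944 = 4.64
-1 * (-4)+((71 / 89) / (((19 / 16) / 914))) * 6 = 3688.11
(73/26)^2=5329/676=7.88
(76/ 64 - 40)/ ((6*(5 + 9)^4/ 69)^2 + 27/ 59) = -19382031/ 5572579703984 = -0.00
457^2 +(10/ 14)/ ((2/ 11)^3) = 11702199/ 56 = 208967.84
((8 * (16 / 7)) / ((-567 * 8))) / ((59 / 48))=-256 / 78057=-0.00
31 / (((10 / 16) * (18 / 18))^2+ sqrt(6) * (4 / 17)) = -14334400 / 212591+ 8634368 * sqrt(6) / 212591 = 32.06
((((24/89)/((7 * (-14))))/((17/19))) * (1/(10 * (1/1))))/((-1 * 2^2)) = 57/741370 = 0.00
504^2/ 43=254016/ 43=5907.35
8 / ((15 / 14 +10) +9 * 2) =112 / 407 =0.28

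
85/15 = 17/3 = 5.67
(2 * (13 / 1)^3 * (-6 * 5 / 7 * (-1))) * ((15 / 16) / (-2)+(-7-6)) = -14203605 / 56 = -253635.80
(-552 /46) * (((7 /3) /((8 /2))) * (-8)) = 56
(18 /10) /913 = 9 /4565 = 0.00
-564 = -564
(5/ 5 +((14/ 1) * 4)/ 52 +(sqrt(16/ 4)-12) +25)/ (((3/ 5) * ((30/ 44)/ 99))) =53724/ 13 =4132.62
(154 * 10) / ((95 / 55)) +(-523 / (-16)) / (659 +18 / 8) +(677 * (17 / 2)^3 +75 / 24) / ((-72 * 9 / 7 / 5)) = -2809058718499 / 130260960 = -21564.86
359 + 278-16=621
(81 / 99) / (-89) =-9 / 979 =-0.01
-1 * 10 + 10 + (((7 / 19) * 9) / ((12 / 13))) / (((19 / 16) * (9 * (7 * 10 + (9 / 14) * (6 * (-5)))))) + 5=1924873 / 384465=5.01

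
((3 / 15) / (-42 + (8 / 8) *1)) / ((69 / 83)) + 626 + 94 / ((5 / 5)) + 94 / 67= 683678869 / 947715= 721.40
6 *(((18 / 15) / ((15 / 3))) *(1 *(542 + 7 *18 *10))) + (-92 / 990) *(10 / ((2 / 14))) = 6406228 / 2475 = 2588.37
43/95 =0.45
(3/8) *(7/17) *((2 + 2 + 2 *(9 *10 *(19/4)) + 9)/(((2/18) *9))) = 4557/34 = 134.03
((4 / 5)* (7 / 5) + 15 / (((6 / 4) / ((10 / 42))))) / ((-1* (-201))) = 1838 / 105525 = 0.02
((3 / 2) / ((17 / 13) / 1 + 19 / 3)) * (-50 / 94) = -2925 / 28012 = -0.10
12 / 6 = 2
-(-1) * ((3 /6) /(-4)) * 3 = -3 /8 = -0.38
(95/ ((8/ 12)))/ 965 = 0.15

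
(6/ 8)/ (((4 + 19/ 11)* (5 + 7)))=11/ 1008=0.01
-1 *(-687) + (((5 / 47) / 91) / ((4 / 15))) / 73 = 857983383 / 1248884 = 687.00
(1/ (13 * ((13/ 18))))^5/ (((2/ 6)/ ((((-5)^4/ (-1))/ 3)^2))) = 246037500000/ 137858491849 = 1.78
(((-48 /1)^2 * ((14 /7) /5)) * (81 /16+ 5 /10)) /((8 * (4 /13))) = 10413 /5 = 2082.60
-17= -17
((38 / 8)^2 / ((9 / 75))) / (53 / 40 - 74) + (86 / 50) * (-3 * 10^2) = -476063 / 918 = -518.59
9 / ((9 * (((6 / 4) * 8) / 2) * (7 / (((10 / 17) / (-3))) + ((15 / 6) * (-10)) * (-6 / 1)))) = 5 / 3429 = 0.00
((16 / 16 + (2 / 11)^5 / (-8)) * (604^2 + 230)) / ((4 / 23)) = 2098962.37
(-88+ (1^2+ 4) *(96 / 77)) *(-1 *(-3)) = -18888 / 77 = -245.30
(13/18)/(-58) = -13/1044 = -0.01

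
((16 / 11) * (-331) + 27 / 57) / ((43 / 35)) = -3518375 / 8987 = -391.50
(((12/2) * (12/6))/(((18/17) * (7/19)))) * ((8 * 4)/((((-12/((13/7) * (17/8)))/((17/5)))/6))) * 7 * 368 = -1786288192/105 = -17012268.50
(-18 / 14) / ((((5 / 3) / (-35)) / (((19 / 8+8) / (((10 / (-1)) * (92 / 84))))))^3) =-63051368179149 / 6229504000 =-10121.41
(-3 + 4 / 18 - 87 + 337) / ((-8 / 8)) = -2225 / 9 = -247.22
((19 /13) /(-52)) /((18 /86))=-817 /6084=-0.13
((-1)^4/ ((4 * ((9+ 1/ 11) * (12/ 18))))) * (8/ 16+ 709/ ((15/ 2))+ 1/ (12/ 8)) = 31581/ 8000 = 3.95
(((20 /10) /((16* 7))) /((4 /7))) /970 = 1 /31040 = 0.00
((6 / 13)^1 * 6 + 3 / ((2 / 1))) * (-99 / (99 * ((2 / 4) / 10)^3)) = -444000 / 13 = -34153.85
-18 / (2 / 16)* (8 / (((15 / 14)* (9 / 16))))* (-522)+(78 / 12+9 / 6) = 4988968 / 5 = 997793.60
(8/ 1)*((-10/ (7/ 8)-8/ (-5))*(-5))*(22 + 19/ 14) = 449952/ 49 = 9182.69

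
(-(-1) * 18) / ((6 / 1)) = 3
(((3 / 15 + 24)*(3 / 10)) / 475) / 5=363 / 118750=0.00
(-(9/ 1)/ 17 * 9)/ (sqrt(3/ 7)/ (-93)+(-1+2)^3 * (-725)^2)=-0.00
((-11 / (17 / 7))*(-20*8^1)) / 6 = 6160 / 51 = 120.78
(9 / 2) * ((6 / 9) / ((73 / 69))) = 207 / 73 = 2.84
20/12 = 5/3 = 1.67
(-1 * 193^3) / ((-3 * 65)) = 7189057 / 195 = 36866.96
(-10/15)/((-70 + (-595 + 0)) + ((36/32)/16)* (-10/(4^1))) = 512/510855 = 0.00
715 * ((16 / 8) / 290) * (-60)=-8580 / 29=-295.86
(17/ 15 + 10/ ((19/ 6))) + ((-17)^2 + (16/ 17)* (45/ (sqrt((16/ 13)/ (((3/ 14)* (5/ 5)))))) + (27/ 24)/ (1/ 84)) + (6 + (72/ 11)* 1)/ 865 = 90* sqrt(546)/ 119 + 84131351/ 216942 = 405.48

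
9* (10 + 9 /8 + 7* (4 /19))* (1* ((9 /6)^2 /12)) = 21.26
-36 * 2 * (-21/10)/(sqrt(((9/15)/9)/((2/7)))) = 313.01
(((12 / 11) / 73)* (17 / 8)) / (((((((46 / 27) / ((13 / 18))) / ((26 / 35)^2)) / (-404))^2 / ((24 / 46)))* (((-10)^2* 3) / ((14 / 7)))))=361605918104496 / 366531445328125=0.99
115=115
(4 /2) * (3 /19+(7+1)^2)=2438 /19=128.32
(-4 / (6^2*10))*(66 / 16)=-11 / 240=-0.05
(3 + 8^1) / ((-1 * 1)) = -11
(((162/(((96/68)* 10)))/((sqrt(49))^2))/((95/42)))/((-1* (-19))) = 1377/252700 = 0.01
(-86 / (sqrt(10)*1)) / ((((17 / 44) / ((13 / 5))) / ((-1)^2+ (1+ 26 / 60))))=-897754*sqrt(10) / 6375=-445.33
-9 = -9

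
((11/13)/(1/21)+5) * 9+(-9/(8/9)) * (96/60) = 12267/65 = 188.72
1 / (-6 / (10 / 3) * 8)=-5 / 72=-0.07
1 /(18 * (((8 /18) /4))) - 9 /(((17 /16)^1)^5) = -17454511 /2839714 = -6.15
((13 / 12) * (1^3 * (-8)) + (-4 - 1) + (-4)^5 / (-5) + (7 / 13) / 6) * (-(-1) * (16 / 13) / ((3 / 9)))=596616 / 845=706.05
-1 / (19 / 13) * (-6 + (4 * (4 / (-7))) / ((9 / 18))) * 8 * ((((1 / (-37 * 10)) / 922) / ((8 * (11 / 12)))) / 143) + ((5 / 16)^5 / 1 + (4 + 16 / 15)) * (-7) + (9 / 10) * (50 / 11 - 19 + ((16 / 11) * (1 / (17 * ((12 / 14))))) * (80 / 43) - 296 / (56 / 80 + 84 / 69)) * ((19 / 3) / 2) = -308177317930712407169 / 597096500680458240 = -516.13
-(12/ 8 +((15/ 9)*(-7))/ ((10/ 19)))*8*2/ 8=124/ 3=41.33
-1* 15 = -15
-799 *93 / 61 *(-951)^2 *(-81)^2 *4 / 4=-440921016027027 / 61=-7228213377492.25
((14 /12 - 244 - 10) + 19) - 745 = -5873 /6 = -978.83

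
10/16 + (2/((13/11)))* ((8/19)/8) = 1411/1976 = 0.71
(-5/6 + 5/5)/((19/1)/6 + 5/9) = 3/67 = 0.04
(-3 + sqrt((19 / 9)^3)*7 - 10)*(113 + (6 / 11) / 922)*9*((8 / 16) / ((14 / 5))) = -167610105 / 70994 + 27218735*sqrt(19) / 30426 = 1538.51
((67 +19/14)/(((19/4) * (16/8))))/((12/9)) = 2871/532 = 5.40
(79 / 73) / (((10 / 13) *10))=1027 / 7300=0.14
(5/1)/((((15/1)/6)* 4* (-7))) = -1/14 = -0.07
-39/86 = -0.45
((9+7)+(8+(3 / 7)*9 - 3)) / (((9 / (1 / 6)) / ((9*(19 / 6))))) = 551 / 42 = 13.12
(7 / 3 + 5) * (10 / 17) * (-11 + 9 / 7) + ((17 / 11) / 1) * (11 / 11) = -9323 / 231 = -40.36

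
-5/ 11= -0.45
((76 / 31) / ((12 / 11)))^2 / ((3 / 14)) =611534 / 25947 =23.57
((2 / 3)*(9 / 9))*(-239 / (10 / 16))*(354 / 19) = -451232 / 95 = -4749.81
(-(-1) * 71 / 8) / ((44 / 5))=355 / 352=1.01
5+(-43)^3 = -79502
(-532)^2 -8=283016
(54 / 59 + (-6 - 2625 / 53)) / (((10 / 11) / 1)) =-60.07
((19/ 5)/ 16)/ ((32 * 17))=19/ 43520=0.00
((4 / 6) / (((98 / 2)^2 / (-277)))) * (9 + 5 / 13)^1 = -67588 / 93639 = -0.72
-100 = -100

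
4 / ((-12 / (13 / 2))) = -2.17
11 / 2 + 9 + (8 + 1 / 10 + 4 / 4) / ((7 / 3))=18.40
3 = 3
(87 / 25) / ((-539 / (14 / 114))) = -29 / 36575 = -0.00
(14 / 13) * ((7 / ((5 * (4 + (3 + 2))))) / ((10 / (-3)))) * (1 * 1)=-49 / 975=-0.05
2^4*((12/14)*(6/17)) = 576/119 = 4.84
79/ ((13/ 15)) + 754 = 10987/ 13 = 845.15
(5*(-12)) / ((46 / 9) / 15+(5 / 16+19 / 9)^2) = -6220800 / 644333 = -9.65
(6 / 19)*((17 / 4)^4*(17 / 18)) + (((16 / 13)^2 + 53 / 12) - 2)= 249651001 / 2466048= 101.24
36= 36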